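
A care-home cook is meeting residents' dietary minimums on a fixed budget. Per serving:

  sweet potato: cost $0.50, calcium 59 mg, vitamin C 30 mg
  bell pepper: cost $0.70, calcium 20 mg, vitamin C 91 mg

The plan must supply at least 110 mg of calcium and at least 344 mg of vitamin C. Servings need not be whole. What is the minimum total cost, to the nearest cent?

$2.82

Minimising a linear cost over {calcium ≥ 110, vitamin C ≥ 344, servings ≥ 0} — the optimum is at a vertex, using one or two foods.
sweet potato only: max(110/59, 344/30) = 11.47 servings → $5.73.
bell pepper only: max(110/20, 344/91) = 5.5 servings → $3.85.
sweet potato + bell pepper with both tight: 0.6563 servings and 3.564 servings → $2.82.
The minimum over all feasible corners is $2.82.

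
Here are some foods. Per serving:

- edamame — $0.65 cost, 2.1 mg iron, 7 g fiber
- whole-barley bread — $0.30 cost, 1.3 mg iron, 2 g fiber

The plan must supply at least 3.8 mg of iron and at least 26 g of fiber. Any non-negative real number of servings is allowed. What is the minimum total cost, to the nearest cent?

edamame only: max(3.8/2.1, 26/7) = 3.714 servings → $2.41.
whole-barley bread only: max(3.8/1.3, 26/2) = 13 servings → $3.90.
edamame + whole-barley bread with both targets exact would need a negative amount; discard.
So the least-cost plan costs $2.41.

$2.41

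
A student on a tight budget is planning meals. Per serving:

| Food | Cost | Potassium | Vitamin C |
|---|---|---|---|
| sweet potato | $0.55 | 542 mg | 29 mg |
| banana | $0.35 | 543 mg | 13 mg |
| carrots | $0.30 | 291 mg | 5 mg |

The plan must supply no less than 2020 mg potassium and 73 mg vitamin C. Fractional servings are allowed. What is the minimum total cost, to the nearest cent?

sweet potato only: max(2020/542, 73/29) = 3.727 servings → $2.05.
banana only: max(2020/543, 73/13) = 5.615 servings → $1.97.
carrots only: max(2020/291, 73/5) = 14.6 servings → $4.38.
sweet potato + banana with both tight: 1.538 servings and 2.185 servings → $1.61.
sweet potato + carrots with both tight: 1.945 servings and 3.319 servings → $2.07.
banana + carrots with both targets exact would need a negative amount; discard.
So the least-cost plan costs $1.61.

$1.61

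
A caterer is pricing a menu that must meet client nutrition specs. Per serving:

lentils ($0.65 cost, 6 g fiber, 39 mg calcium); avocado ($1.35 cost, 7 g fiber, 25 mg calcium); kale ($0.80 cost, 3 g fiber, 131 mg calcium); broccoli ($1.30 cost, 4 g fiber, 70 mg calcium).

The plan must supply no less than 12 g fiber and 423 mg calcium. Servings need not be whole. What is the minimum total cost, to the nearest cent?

$2.77

This is a tiny linear program; its minimum lies at a vertex of the feasible set. List the vertices and price them.
lentils only: max(12/6, 423/39) = 10.85 servings → $7.05.
avocado only: max(12/7, 423/25) = 16.92 servings → $22.84.
kale only: max(12/3, 423/131) = 4 servings → $3.20.
broccoli only: max(12/4, 423/70) = 6.043 servings → $7.86.
lentils + avocado with both targets exact would need a negative amount; discard.
lentils + kale with both tight: 0.4529 servings and 3.094 servings → $2.77.
lentils + broccoli: the both-tight solution has a negative serving — not a feasible corner.
avocado + kale with both tight: 0.3599 servings and 3.16 servings → $3.01.
avocado + broccoli: the both-tight solution has a negative serving — not a feasible corner.
kale + broccoli with both tight: 2.713 servings and 0.965 servings → $3.43.
The minimum over all feasible corners is $2.77.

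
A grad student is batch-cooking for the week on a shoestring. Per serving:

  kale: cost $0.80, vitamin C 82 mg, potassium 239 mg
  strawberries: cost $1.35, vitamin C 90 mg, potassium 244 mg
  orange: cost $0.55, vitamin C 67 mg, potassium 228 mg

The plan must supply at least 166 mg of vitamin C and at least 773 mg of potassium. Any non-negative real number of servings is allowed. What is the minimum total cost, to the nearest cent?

For a min-cost LP with two ≥-constraints, a basic feasible solution has at most two positive variables.
kale only: max(166/82, 773/239) = 3.234 servings → $2.59.
strawberries only: max(166/90, 773/244) = 3.168 servings → $4.28.
orange only: max(166/67, 773/228) = 3.39 servings → $1.86.
kale + strawberries: intersection lies outside the first quadrant.
kale + orange with both targets exact would need a negative amount; discard.
strawberries + orange: intersection lies outside the first quadrant.
The minimum over all feasible corners is $1.86.

$1.86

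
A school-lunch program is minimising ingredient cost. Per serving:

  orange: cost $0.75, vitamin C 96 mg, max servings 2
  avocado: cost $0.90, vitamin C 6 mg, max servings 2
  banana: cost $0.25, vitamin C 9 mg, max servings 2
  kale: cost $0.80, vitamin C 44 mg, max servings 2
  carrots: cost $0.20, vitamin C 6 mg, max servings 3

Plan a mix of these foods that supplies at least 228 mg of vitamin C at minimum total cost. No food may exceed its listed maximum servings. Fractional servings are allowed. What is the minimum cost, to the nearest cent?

$2.15

Cost per mg of vitamin C: orange $0.0078, kale $0.0182, banana $0.0278, carrots $0.0333, avocado $0.1500.
Take 2 servings of orange: +192.0 mg vitamin C for $1.50 (total $1.50, still need 36.0 mg).
Take 0.8182 servings of kale: +36.0 mg vitamin C for $0.65 (total $2.15, still need 0.0 mg).
Filling from the cheapest source first is optimal under one linear minimum: $2.15.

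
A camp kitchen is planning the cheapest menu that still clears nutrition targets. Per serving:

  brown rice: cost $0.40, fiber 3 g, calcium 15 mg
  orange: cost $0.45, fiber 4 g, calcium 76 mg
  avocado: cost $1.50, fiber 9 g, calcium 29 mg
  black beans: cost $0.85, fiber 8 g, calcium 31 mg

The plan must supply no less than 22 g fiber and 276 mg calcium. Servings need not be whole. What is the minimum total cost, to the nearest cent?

$2.42

A basic optimal solution has at most two foods positive. Try each food alone and each pair with both targets met exactly.
brown rice only: max(22/3, 276/15) = 18.4 servings → $7.36.
orange only: max(22/4, 276/76) = 5.5 servings → $2.48.
avocado only: max(22/9, 276/29) = 9.517 servings → $14.28.
black beans only: max(22/8, 276/31) = 8.903 servings → $7.57.
brown rice + orange with both tight: 3.381 servings and 2.964 servings → $2.69.
brown rice + avocado: intersection lies outside the first quadrant.
brown rice + black beans: intersection lies outside the first quadrant.
orange + avocado with both tight: 3.25 servings and 1 serving → $2.96.
orange + black beans with both tight: 3.153 servings and 1.174 servings → $2.42.
avocado + black beans with both targets exact would need a negative amount; discard.
So the least-cost plan costs $2.42.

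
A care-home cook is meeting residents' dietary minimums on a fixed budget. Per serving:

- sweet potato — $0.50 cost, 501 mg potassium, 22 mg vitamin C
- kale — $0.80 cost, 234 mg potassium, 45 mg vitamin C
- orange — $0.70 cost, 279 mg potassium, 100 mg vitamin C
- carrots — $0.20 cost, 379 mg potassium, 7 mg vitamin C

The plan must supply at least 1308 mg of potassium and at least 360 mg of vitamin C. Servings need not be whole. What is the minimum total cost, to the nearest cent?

With two linear requirements the optimum uses one or two foods; enumerate the corners.
sweet potato only: max(1308/501, 360/22) = 16.36 servings → $8.18.
kale only: max(1308/234, 360/45) = 8 servings → $6.40.
orange only: max(1308/279, 360/100) = 4.688 servings → $3.28.
carrots only: max(1308/379, 360/7) = 51.43 servings → $10.29.
sweet potato + kale with both targets exact would need a negative amount; discard.
sweet potato + orange with both tight: 0.6906 servings and 3.448 servings → $2.76.
sweet potato + carrots with both targets exact would need a negative amount; discard.
kale + orange with both tight: 2.799 servings and 2.34 servings → $3.88.
kale + carrots: the both-tight solution has a negative serving — not a feasible corner.
orange + carrots with both tight: 3.541 servings and 0.8446 servings → $2.65.
The minimum over all feasible corners is $2.65.

$2.65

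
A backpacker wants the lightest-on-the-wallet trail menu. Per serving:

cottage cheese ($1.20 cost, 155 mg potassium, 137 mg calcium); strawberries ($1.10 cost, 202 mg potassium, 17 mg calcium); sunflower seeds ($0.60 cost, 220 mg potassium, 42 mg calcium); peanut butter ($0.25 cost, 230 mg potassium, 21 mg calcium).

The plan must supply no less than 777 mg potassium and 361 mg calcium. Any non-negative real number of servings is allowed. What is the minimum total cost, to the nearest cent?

$3.28

This is a tiny linear program; its minimum lies at a vertex of the feasible set. List the vertices and price them.
cottage cheese only: max(777/155, 361/137) = 5.013 servings → $6.02.
strawberries only: max(777/202, 361/17) = 21.24 servings → $23.36.
sunflower seeds only: max(777/220, 361/42) = 8.595 servings → $5.16.
peanut butter only: max(777/230, 361/21) = 17.19 servings → $4.30.
cottage cheese + strawberries with both tight: 2.385 servings and 2.017 servings → $5.08.
cottage cheese + sunflower seeds with both tight: 1.98 servings and 2.137 servings → $3.66.
cottage cheese + peanut butter with both tight: 2.361 servings and 1.787 servings → $3.28.
strawberries + sunflower seeds: intersection lies outside the first quadrant.
strawberries + peanut butter: intersection lies outside the first quadrant.
sunflower seeds + peanut butter with both targets exact would need a negative amount; discard.
Cheapest feasible corner: $3.28.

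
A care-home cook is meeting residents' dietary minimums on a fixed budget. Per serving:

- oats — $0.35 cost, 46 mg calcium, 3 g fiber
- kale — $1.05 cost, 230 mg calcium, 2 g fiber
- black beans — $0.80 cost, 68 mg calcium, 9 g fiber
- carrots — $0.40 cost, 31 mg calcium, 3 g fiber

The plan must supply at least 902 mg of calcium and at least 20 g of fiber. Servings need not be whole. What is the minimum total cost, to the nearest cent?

At the optimum either one food covers both requirements or two foods hit both targets exactly; no other combination can be cheaper.
oats only: max(902/46, 20/3) = 19.61 servings → $6.86.
kale only: max(902/230, 20/2) = 10 servings → $10.50.
black beans only: max(902/68, 20/9) = 13.26 servings → $10.61.
carrots only: max(902/31, 20/3) = 29.1 servings → $11.64.
oats + kale with both tight: 4.676 servings and 2.987 servings → $4.77.
oats + black beans: intersection lies outside the first quadrant.
oats + carrots: the both-tight solution has a negative serving — not a feasible corner.
kale + black beans with both tight: 3.494 servings and 1.446 servings → $4.83.
kale + carrots with both tight: 3.322 servings and 4.452 servings → $5.27.
black beans + carrots with both targets exact would need a negative amount; discard.
The minimum over all feasible corners is $4.77.

$4.77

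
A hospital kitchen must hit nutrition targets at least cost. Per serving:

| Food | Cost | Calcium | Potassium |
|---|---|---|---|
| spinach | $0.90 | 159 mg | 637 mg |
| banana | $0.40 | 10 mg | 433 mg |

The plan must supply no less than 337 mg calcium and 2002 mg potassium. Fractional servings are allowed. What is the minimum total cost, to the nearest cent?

Minimising a linear cost over {calcium ≥ 337, potassium ≥ 2002, servings ≥ 0} — the optimum is at a vertex, using one or two foods.
spinach only: max(337/159, 2002/637) = 3.143 servings → $2.83.
banana only: max(337/10, 2002/433) = 33.7 servings → $13.48.
spinach + banana with both tight: 2.015 servings and 1.659 servings → $2.48.
Cheapest feasible corner: $2.48.

$2.48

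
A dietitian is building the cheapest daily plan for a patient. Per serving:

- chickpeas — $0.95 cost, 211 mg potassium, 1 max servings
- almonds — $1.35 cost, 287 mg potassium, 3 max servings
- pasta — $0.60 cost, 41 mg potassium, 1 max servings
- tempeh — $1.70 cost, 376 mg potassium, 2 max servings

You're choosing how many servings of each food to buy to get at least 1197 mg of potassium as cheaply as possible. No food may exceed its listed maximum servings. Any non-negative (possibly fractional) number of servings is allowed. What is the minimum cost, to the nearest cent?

Cost per mg of potassium: chickpeas $0.0045, tempeh $0.0045, almonds $0.0047, pasta $0.0146.
Take 1 serving of chickpeas: +211.0 mg potassium for $0.95 (total $0.95, still need 986.0 mg).
Take 2 servings of tempeh: +752.0 mg potassium for $3.40 (total $4.35, still need 234.0 mg).
Take 0.8153 servings of almonds: +234.0 mg potassium for $1.10 (total $5.45, still need 0.0 mg).
Greedy by cheapest-per-mg is optimal for a single linear constraint, so the minimum cost is $5.45.

$5.45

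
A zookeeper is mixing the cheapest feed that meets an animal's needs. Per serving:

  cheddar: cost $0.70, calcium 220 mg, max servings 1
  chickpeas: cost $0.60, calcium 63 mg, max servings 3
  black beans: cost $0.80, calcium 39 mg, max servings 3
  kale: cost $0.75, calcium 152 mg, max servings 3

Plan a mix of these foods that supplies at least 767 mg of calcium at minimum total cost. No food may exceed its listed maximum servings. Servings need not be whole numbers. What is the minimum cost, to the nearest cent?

Cost per mg of calcium: cheddar $0.0032, kale $0.0049, chickpeas $0.0095, black beans $0.0205.
Take 1 serving of cheddar: +220.0 mg calcium for $0.70 (total $0.70, still need 547.0 mg).
Take 3 servings of kale: +456.0 mg calcium for $2.25 (total $2.95, still need 91.0 mg).
Take 1.444 servings of chickpeas: +91.0 mg calcium for $0.87 (total $3.82, still need 0.0 mg).
Greedy by cheapest-per-mg is optimal for a single linear constraint, so the minimum cost is $3.82.

$3.82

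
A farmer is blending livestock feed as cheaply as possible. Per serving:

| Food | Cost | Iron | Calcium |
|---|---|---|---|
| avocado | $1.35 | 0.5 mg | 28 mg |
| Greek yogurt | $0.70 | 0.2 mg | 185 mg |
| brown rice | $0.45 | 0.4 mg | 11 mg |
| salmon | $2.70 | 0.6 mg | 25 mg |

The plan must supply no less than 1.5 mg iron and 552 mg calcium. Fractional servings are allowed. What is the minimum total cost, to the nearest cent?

Check every corner: each single food scaled to meet both minima, and each pair solved so both constraints bind.
avocado only: max(1.5/0.5, 552/28) = 19.71 servings → $26.61.
Greek yogurt only: max(1.5/0.2, 552/185) = 7.5 servings → $5.25.
brown rice only: max(1.5/0.4, 552/11) = 50.18 servings → $22.58.
salmon only: max(1.5/0.6, 552/25) = 22.08 servings → $59.62.
avocado + Greek yogurt with both tight: 1.923 servings and 2.693 servings → $4.48.
avocado + brown rice: intersection lies outside the first quadrant.
avocado + salmon with both targets exact would need a negative amount; discard.
Greek yogurt + brown rice with both tight: 2.845 servings and 2.327 servings → $3.04.
Greek yogurt + salmon with both tight: 2.771 servings and 1.576 servings → $6.20.
brown rice + salmon: intersection lies outside the first quadrant.
The minimum over all feasible corners is $3.04.

$3.04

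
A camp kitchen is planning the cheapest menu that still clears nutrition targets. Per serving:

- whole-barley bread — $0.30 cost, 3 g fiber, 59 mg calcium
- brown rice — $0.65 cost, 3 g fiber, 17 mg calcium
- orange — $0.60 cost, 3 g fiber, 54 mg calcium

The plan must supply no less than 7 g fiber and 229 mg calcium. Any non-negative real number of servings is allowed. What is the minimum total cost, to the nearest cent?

$1.16

A basic optimal solution has at most two foods positive. Try each food alone and each pair with both targets met exactly.
whole-barley bread only: max(7/3, 229/59) = 3.881 servings → $1.16.
brown rice only: max(7/3, 229/17) = 13.47 servings → $8.76.
orange only: max(7/3, 229/54) = 4.241 servings → $2.54.
whole-barley bread + brown rice: intersection lies outside the first quadrant.
whole-barley bread + orange: the both-tight solution has a negative serving — not a feasible corner.
brown rice + orange: the both-tight solution has a negative serving — not a feasible corner.
So the least-cost plan costs $1.16.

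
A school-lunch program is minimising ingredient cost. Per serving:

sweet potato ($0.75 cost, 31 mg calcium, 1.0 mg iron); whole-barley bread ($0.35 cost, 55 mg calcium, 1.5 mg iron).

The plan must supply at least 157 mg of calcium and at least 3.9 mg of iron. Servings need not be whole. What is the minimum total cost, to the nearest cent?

For a min-cost LP with two ≥-constraints, a basic feasible solution has at most two positive variables.
sweet potato only: max(157/31, 3.9/1.0) = 5.065 servings → $3.80.
whole-barley bread only: max(157/55, 3.9/1.5) = 2.855 servings → $1.00.
sweet potato + whole-barley bread: intersection lies outside the first quadrant.
The minimum over all feasible corners is $1.00.

$1.00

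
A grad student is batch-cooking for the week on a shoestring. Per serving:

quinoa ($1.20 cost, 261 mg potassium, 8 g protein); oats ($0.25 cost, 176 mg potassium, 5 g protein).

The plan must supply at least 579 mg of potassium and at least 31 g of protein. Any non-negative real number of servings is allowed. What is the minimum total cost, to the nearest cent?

An LP optimum is at a vertex; with two nutrient constraints at most two foods are used. Check each candidate.
quinoa only: max(579/261, 31/8) = 3.875 servings → $4.65.
oats only: max(579/176, 31/5) = 6.2 servings → $1.55.
quinoa + oats: the both-tight solution has a negative serving — not a feasible corner.
Cheapest feasible corner: $1.55.

$1.55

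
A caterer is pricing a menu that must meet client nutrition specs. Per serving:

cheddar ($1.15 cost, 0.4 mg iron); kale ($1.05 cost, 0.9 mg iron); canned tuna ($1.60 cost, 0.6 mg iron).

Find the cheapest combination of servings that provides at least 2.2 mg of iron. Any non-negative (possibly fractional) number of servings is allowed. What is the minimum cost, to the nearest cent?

Cost per mg of iron: kale $1.1667, canned tuna $2.6667, cheddar $2.8750.
With no serving limits, use only kale: 2.2 mg / 0.9 mg = 2.444 servings × $1.05 = $2.57.

$2.57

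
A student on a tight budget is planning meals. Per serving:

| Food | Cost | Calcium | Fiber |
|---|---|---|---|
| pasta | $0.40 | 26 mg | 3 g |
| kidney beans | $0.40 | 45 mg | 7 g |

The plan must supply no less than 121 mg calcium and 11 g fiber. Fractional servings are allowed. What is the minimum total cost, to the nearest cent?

For a min-cost LP with two ≥-constraints, a basic feasible solution has at most two positive variables.
pasta only: max(121/26, 11/3) = 4.654 servings → $1.86.
kidney beans only: max(121/45, 11/7) = 2.689 servings → $1.08.
pasta + kidney beans with both targets exact would need a negative amount; discard.
So the least-cost plan costs $1.08.

$1.08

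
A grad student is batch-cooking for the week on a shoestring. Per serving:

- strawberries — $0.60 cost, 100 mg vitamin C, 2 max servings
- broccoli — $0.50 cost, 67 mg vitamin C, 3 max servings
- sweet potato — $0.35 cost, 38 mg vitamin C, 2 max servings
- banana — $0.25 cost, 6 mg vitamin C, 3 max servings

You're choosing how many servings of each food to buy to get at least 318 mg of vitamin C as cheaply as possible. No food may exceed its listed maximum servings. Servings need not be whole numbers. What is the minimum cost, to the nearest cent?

Cost per mg of vitamin C: strawberries $0.0060, broccoli $0.0075, sweet potato $0.0092, banana $0.0417.
Take 2 servings of strawberries: +200.0 mg vitamin C for $1.20 (total $1.20, still need 118.0 mg).
Take 1.761 servings of broccoli: +118.0 mg vitamin C for $0.88 (total $2.08, still need 0.0 mg).
Filling from the cheapest source first is optimal under one linear minimum: $2.08.

$2.08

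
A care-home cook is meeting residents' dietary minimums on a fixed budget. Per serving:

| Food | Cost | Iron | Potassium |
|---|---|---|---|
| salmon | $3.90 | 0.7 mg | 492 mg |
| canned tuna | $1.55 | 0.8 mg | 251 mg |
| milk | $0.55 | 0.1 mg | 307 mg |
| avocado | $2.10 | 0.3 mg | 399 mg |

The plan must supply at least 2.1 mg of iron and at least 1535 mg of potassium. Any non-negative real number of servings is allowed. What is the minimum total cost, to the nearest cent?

Two binding constraints pin down two serving amounts, so the optimal mix uses at most two foods. The candidates are each food alone (scaled to the tighter of iron/potassium) and each pair with both constraints tight.
salmon only: max(2.1/0.7, 1535/492) = 3.12 servings → $12.17.
canned tuna only: max(2.1/0.8, 1535/251) = 6.116 servings → $9.48.
milk only: max(2.1/0.1, 1535/307) = 21 servings → $11.55.
avocado only: max(2.1/0.3, 1535/399) = 7 servings → $14.70.
salmon + canned tuna: the both-tight solution has a negative serving — not a feasible corner.
salmon + milk with both tight: 2.964 servings and 0.2492 servings → $11.70.
salmon + avocado with both tight: 2.866 servings and 0.3136 servings → $11.83.
canned tuna + milk with both tight: 2.228 servings and 3.179 servings → $5.20.
canned tuna + avocado with both tight: 1.547 servings and 2.874 servings → $8.43.
milk + avocado: intersection lies outside the first quadrant.
So the least-cost plan costs $5.20.

$5.20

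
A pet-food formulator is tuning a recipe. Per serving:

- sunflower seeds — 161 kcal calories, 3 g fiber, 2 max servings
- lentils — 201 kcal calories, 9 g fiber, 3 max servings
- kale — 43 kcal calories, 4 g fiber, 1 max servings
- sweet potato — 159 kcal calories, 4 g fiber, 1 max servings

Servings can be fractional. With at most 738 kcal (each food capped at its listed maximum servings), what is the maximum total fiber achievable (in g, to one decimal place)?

Fiber per kcal: kale 0.09302, lentils 0.04478, sweet potato 0.02516, sunflower seeds 0.01863.
Take 1 serving of kale: uses 43 kcal, +4.0 g fiber (running total 4.0 g).
Take 3 servings of lentils: uses 603 kcal, +27.0 g fiber (running total 31.0 g).
Take 0.5786 servings of sweet potato: uses 92 kcal, +2.3 g fiber (running total 33.3 g).
Greedy by best ratio exhausts the calories allowance optimally: 33.3 g.

33.3 g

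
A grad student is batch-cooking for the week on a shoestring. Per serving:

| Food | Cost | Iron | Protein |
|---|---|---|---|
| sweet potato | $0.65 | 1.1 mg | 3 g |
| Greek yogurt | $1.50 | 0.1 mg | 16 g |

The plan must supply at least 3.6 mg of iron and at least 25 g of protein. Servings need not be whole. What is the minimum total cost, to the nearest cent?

For a min-cost LP with two ≥-constraints, a basic feasible solution has at most two positive variables.
sweet potato only: max(3.6/1.1, 25/3) = 8.333 servings → $5.42.
Greek yogurt only: max(3.6/0.1, 25/16) = 36 servings → $54.00.
sweet potato + Greek yogurt with both tight: 3.185 servings and 0.9653 servings → $3.52.
The minimum over all feasible corners is $3.52.

$3.52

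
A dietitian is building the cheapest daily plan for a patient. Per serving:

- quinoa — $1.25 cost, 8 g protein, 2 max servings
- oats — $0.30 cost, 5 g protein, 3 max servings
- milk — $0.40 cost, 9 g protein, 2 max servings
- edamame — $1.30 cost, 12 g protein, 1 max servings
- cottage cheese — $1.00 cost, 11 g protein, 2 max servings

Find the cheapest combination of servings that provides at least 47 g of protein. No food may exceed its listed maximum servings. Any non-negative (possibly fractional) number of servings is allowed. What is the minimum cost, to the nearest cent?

$2.97

Cost per g of protein: milk $0.0444, oats $0.0600, cottage cheese $0.0909, edamame $0.1083, quinoa $0.1562.
Take 2 servings of milk: +18.0 g protein for $0.80 (total $0.80, still need 29.0 g).
Take 3 servings of oats: +15.0 g protein for $0.90 (total $1.70, still need 14.0 g).
Take 1.273 servings of cottage cheese: +14.0 g protein for $1.27 (total $2.97, still need 0.0 g).
Filling from the cheapest source first is optimal under one linear minimum: $2.97.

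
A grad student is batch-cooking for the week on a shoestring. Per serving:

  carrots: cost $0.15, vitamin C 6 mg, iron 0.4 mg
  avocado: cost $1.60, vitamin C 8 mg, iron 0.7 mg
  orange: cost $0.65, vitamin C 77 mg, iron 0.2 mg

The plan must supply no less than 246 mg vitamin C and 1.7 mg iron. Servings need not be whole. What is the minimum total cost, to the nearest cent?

Two binding constraints pin down two serving amounts, so the optimal mix uses at most two foods. The candidates are each food alone (scaled to the tighter of vitamin C/iron) and each pair with both constraints tight.
carrots only: max(246/6, 1.7/0.4) = 41 servings → $6.15.
avocado only: max(246/8, 1.7/0.7) = 30.75 servings → $49.20.
orange only: max(246/77, 1.7/0.2) = 8.5 servings → $5.53.
carrots + avocado with both targets exact would need a negative amount; discard.
carrots + orange with both tight: 2.76 servings and 2.98 servings → $2.35.
avocado + orange with both tight: 1.562 servings and 3.033 servings → $4.47.
The minimum over all feasible corners is $2.35.

$2.35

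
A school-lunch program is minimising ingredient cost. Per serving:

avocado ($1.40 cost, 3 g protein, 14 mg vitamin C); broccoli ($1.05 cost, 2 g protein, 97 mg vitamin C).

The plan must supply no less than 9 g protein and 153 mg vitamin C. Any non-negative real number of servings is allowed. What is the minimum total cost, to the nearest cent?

An LP optimum is at a vertex; with two nutrient constraints at most two foods are used. Check each candidate.
avocado only: max(9/3, 153/14) = 10.93 servings → $15.30.
broccoli only: max(9/2, 153/97) = 4.5 servings → $4.72.
avocado + broccoli with both tight: 2.156 servings and 1.266 servings → $4.35.
Cheapest feasible corner: $4.35.

$4.35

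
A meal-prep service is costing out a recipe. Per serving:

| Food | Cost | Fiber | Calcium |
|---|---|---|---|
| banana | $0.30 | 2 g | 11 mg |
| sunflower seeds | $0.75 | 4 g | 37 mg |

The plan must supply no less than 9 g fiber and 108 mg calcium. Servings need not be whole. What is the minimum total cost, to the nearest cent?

With two linear requirements the optimum uses one or two foods; enumerate the corners.
banana only: max(9/2, 108/11) = 9.818 servings → $2.95.
sunflower seeds only: max(9/4, 108/37) = 2.919 servings → $2.19.
banana + sunflower seeds: the both-tight solution has a negative serving — not a feasible corner.
The minimum over all feasible corners is $2.19.

$2.19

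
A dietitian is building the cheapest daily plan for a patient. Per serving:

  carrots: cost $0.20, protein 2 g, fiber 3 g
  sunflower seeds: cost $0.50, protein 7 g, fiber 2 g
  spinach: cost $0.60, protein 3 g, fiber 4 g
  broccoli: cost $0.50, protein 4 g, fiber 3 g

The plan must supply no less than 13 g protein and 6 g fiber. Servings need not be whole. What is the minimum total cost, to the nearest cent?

$0.98

An LP optimum is at a vertex; with two nutrient constraints at most two foods are used. Check each candidate.
carrots only: max(13/2, 6/3) = 6.5 servings → $1.30.
sunflower seeds only: max(13/7, 6/2) = 3 servings → $1.50.
spinach only: max(13/3, 6/4) = 4.333 servings → $2.60.
broccoli only: max(13/4, 6/3) = 3.25 servings → $1.62.
carrots + sunflower seeds with both tight: 0.9412 servings and 1.588 servings → $0.98.
carrots + spinach with both targets exact would need a negative amount; discard.
carrots + broccoli: intersection lies outside the first quadrant.
sunflower seeds + spinach with both tight: 1.545 servings and 0.7273 servings → $1.21.
sunflower seeds + broccoli with both tight: 1.154 servings and 1.231 servings → $1.19.
spinach + broccoli: the both-tight solution has a negative serving — not a feasible corner.
Cheapest feasible corner: $0.98.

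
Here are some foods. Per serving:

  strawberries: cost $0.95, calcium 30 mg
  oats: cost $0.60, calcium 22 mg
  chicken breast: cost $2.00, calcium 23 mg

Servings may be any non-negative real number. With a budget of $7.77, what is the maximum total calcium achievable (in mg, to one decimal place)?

Calcium per dollar: oats 36.67, strawberries 31.58, chicken breast 11.5.
With no serving limits, spend the whole cost allowance on oats: $7.77 / $0.60 × 22 mg = 284.9 mg.

284.9 mg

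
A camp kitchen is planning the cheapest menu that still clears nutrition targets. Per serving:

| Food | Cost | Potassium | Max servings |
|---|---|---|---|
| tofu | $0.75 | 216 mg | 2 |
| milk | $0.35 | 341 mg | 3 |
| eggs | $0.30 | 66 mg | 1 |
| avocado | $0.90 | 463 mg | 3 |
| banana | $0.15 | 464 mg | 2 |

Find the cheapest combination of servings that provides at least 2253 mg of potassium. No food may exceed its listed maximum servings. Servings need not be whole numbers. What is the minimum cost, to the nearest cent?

$1.94

Cost per mg of potassium: banana $0.0003, milk $0.0010, avocado $0.0019, tofu $0.0035, eggs $0.0045.
Take 2 servings of banana: +928.0 mg potassium for $0.30 (total $0.30, still need 1325.0 mg).
Take 3 servings of milk: +1023.0 mg potassium for $1.05 (total $1.35, still need 302.0 mg).
Take 0.6523 servings of avocado: +302.0 mg potassium for $0.59 (total $1.94, still need 0.0 mg).
Greedy by cheapest-per-mg is optimal for a single linear constraint, so the minimum cost is $1.94.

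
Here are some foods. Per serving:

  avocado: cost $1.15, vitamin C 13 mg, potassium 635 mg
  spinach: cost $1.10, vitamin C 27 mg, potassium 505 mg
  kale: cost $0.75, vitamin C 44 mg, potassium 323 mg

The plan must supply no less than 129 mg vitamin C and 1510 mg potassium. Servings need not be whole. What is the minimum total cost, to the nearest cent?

Two binding constraints pin down two serving amounts, so the optimal mix uses at most two foods. The candidates are each food alone (scaled to the tighter of vitamin C/potassium) and each pair with both constraints tight.
avocado only: max(129/13, 1510/635) = 9.923 servings → $11.41.
spinach only: max(129/27, 1510/505) = 4.778 servings → $5.26.
kale only: max(129/44, 1510/323) = 4.675 servings → $3.51.
avocado + spinach with both targets exact would need a negative amount; discard.
avocado + kale with both tight: 1.043 servings and 2.624 servings → $3.17.
spinach + kale with both tight: 1.835 servings and 1.806 servings → $3.37.
The minimum over all feasible corners is $3.17.

$3.17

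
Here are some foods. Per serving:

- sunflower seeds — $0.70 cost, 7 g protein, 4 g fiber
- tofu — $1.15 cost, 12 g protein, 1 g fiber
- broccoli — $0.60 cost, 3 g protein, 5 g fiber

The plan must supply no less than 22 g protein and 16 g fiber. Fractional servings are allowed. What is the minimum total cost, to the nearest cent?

At the optimum either one food covers both requirements or two foods hit both targets exactly; no other combination can be cheaper.
sunflower seeds only: max(22/7, 16/4) = 4 servings → $2.80.
tofu only: max(22/12, 16/1) = 16 servings → $18.40.
broccoli only: max(22/3, 16/5) = 7.333 servings → $4.40.
sunflower seeds + tofu: the both-tight solution has a negative serving — not a feasible corner.
sunflower seeds + broccoli with both tight: 2.696 servings and 1.043 servings → $2.51.
tofu + broccoli with both tight: 1.088 servings and 2.982 servings → $3.04.
So the least-cost plan costs $2.51.

$2.51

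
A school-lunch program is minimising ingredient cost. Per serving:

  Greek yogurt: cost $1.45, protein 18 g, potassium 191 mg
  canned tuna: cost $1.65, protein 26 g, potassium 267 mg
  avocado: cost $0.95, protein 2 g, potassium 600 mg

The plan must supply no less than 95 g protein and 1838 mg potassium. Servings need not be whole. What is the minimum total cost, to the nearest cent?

$7.25

Compare the cost at each extreme point of the feasible region.
Greek yogurt only: max(95/18, 1838/191) = 9.623 servings → $13.95.
canned tuna only: max(95/26, 1838/267) = 6.884 servings → $11.36.
avocado only: max(95/2, 1838/600) = 47.5 servings → $45.12.
Greek yogurt + canned tuna with both targets exact would need a negative amount; discard.
Greek yogurt + avocado with both tight: 5.118 servings and 1.434 servings → $8.78.
canned tuna + avocado with both tight: 3.539 servings and 1.488 servings → $7.25.
So the least-cost plan costs $7.25.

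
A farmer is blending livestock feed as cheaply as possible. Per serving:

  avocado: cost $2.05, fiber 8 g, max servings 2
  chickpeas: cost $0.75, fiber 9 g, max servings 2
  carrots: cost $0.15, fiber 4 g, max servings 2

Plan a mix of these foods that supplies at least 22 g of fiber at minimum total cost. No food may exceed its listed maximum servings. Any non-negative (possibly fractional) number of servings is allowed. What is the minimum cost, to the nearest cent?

$1.47

Cost per g of fiber: carrots $0.0375, chickpeas $0.0833, avocado $0.2562.
Take 2 servings of carrots: +8.0 g fiber for $0.30 (total $0.30, still need 14.0 g).
Take 1.556 servings of chickpeas: +14.0 g fiber for $1.17 (total $1.47, still need 0.0 g).
Greedy by cheapest-per-g is optimal for a single linear constraint, so the minimum cost is $1.47.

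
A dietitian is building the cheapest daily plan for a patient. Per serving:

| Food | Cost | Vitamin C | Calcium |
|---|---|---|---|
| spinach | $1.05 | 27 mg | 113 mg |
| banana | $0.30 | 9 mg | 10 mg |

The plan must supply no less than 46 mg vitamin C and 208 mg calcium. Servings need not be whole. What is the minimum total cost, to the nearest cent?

The cheapest plan sits at a corner of the feasible region — with two constraints it uses at most two foods.
spinach only: max(46/27, 208/113) = 1.841 servings → $1.93.
banana only: max(46/9, 208/10) = 20.8 servings → $6.24.
spinach + banana with both targets exact would need a negative amount; discard.
So the least-cost plan costs $1.93.

$1.93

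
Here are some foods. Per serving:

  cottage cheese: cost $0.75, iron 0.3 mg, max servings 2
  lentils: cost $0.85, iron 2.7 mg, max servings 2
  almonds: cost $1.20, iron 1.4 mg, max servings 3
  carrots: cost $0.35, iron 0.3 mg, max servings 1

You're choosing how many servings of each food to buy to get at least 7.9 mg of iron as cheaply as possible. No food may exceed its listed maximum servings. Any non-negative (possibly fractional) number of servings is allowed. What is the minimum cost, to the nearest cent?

$3.84

Cost per mg of iron: lentils $0.3148, almonds $0.8571, carrots $1.1667, cottage cheese $2.5000.
Take 2 servings of lentils: +5.4 mg iron for $1.70 (total $1.70, still need 2.5 mg).
Take 1.786 servings of almonds: +2.5 mg iron for $2.14 (total $3.84, still need 0.0 mg).
Greedy by cheapest-per-mg is optimal for a single linear constraint, so the minimum cost is $3.84.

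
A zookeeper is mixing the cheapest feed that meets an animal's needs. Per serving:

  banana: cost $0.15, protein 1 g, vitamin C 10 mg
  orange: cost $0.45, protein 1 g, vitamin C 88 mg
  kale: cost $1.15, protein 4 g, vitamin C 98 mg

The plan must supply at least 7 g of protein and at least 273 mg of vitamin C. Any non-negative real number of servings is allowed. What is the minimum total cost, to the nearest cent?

$1.83

banana only: max(7/1, 273/10) = 27.3 servings → $4.09.
orange only: max(7/1, 273/88) = 7 servings → $3.15.
kale only: max(7/4, 273/98) = 2.786 servings → $3.20.
banana + orange with both tight: 4.397 servings and 2.603 servings → $1.83.
banana + kale: the both-tight solution has a negative serving — not a feasible corner.
orange + kale with both tight: 1.598 servings and 1.35 servings → $2.27.
The minimum over all feasible corners is $1.83.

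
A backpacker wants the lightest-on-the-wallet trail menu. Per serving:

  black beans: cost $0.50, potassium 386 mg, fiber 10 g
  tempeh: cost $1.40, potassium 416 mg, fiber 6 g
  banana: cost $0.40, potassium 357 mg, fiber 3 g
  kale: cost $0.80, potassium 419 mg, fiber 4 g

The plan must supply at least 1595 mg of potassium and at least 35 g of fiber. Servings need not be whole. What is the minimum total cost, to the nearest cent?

black beans only: max(1595/386, 35/10) = 4.132 servings → $2.07.
tempeh only: max(1595/416, 35/6) = 5.833 servings → $8.17.
banana only: max(1595/357, 35/3) = 11.67 servings → $4.67.
kale only: max(1595/419, 35/4) = 8.75 servings → $7.00.
black beans + tempeh with both tight: 2.706 servings and 1.323 servings → $3.21.
black beans + banana with both tight: 3.197 servings and 1.012 servings → $2.00.
black beans + kale with both tight: 3.131 servings and 0.9221 servings → $2.30.
tempeh + banana: intersection lies outside the first quadrant.
tempeh + kale with both targets exact would need a negative amount; discard.
banana + kale: intersection lies outside the first quadrant.
The minimum over all feasible corners is $2.00.

$2.00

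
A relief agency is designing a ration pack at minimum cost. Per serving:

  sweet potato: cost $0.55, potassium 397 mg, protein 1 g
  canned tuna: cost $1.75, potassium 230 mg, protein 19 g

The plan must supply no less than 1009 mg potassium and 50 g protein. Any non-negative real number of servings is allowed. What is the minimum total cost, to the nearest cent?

At the optimum either one food covers both requirements or two foods hit both targets exactly; no other combination can be cheaper.
sweet potato only: max(1009/397, 50/1) = 50 servings → $27.50.
canned tuna only: max(1009/230, 50/19) = 4.387 servings → $7.68.
sweet potato + canned tuna with both tight: 1.049 servings and 2.576 servings → $5.09.
So the least-cost plan costs $5.09.

$5.09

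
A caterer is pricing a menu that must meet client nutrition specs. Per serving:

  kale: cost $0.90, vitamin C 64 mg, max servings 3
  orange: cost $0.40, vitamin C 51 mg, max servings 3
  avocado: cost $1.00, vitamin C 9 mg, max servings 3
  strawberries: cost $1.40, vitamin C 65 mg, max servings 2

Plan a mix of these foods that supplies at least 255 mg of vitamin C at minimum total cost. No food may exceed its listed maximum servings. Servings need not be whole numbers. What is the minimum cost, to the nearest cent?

Cost per mg of vitamin C: orange $0.0078, kale $0.0141, strawberries $0.0215, avocado $0.1111.
Take 3 servings of orange: +153.0 mg vitamin C for $1.20 (total $1.20, still need 102.0 mg).
Take 1.594 servings of kale: +102.0 mg vitamin C for $1.43 (total $2.63, still need 0.0 mg).
Filling from the cheapest source first is optimal under one linear minimum: $2.63.

$2.63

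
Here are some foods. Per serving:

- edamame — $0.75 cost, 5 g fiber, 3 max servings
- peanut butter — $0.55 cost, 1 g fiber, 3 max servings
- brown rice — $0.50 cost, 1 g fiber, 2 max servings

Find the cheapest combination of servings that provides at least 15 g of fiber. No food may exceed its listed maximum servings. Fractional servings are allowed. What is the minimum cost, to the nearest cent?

Cost per g of fiber: edamame $0.1500, brown rice $0.5000, peanut butter $0.5500.
Take 3 servings of edamame: +15.0 g fiber for $2.25 (total $2.25, still need 0.0 g).
Greedy by cheapest-per-g is optimal for a single linear constraint, so the minimum cost is $2.25.

$2.25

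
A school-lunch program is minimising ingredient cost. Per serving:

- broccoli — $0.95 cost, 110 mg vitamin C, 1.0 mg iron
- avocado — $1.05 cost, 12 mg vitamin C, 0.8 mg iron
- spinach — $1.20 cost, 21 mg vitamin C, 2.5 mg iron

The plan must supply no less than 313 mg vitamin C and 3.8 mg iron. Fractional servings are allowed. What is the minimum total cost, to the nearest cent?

A basic optimal solution has at most two foods positive. Try each food alone and each pair with both targets met exactly.
broccoli only: max(313/110, 3.8/1.0) = 3.8 servings → $3.61.
avocado only: max(313/12, 3.8/0.8) = 26.08 servings → $27.39.
spinach only: max(313/21, 3.8/2.5) = 14.9 servings → $17.89.
broccoli + avocado with both tight: 2.695 servings and 1.382 servings → $4.01.
broccoli + spinach with both tight: 2.767 servings and 0.4134 servings → $3.12.
avocado + spinach: the both-tight solution has a negative serving — not a feasible corner.
The minimum over all feasible corners is $3.12.

$3.12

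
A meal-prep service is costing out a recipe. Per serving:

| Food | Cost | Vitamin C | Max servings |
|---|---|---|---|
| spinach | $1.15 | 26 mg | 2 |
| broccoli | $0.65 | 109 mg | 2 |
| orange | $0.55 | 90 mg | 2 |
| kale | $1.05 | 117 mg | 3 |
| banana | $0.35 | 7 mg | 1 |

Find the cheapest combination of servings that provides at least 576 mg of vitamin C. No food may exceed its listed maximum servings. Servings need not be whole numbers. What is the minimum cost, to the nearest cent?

$4.00

Cost per mg of vitamin C: broccoli $0.0060, orange $0.0061, kale $0.0090, spinach $0.0442, banana $0.0500.
Take 2 servings of broccoli: +218.0 mg vitamin C for $1.30 (total $1.30, still need 358.0 mg).
Take 2 servings of orange: +180.0 mg vitamin C for $1.10 (total $2.40, still need 178.0 mg).
Take 1.521 servings of kale: +178.0 mg vitamin C for $1.60 (total $4.00, still need 0.0 mg).
Filling from the cheapest source first is optimal under one linear minimum: $4.00.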